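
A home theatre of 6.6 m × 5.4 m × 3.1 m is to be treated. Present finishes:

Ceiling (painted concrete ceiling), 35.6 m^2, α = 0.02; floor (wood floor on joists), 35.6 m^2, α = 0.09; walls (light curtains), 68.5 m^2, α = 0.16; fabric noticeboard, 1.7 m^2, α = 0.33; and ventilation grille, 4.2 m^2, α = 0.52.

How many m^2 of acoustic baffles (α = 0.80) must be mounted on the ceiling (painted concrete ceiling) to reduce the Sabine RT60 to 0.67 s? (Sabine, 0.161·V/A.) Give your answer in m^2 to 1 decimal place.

11.4

Summing Sᵢαᵢ: 0.712 + 3.204 + 10.960 + 0.561 + 2.184 → A₁ = 17.621 sabins.
V = 110.484 m³. Target absorption A₂ = 0.161 × 110.484 / 0.67 = 26.549 sabins.
ΔA needed = 26.549 − 17.621 = 8.928 sabins.
Net gain per m^2: Δα = 0.80 − 0.02 = 0.78.
Area = ΔA/Δα = 8.928/0.78 = 11.4 m^2.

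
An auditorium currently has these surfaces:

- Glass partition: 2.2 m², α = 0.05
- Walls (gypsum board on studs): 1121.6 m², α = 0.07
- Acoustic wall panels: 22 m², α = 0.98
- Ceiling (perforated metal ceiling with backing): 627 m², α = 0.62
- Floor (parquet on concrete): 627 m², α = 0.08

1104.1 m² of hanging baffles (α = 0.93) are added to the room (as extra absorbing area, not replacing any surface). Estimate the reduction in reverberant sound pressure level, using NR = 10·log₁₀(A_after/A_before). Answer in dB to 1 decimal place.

Total absorption A_before = 2.2·0.05 + 1121.6·0.07 + 22·0.98 + 627·0.62 + 627·0.08
  = 0.110 + 78.512 + 21.560 + 388.740 + 50.160 = 539.082 m² sabins.
Added absorption = 1104.1 × 0.93 = 1026.813 sabins.
A_after = 539.082 + 1026.813 = 1565.895 sabins.
NR = 10·log₁₀(1565.895/539.082) = 4.6 dB.

4.6 dB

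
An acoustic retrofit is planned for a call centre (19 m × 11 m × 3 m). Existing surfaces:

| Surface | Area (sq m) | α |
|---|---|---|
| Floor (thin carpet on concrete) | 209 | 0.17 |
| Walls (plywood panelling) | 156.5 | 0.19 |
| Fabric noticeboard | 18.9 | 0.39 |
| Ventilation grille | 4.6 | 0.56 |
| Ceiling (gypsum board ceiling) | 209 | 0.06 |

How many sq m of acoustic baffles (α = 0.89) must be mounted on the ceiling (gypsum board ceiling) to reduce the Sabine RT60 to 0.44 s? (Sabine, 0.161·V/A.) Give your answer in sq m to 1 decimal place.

A₁ = Σ Sᵢαᵢ = 209*0.17 + 156.5*0.19 + 18.9*0.39 + 4.6*0.56 + 209*0.06 = 87.752 sabins.
V = 627 m³. Target absorption A₂ = 0.161 × 627 / 0.44 = 229.425 sabins.
Absorption to add: 229.425 − 87.752 = 141.673 sabins.
Each sq m of panel replacing the ceiling (gypsum board ceiling) adds (0.89 − 0.06) = 0.83 sabins.
Area = ΔA/Δα = 141.673/0.83 = 170.7 sq m.

170.7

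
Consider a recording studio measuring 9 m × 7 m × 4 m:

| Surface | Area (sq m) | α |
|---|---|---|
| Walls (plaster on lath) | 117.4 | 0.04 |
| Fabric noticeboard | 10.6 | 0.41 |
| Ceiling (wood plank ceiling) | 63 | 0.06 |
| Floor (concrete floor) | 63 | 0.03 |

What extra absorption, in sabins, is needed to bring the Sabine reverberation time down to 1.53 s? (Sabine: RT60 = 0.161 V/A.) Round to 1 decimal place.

11.8 sabins

Equivalent absorption area: A₁ = 117.4*0.04 + 10.6*0.41 + 63*0.06 + 63*0.03 = 14.712 sq m.
Target A₂ = 0.161·252/1.53 = 26.518 sabins (V = 252 m³).
Shortfall: 26.518 − 14.712 = 11.8 sabins.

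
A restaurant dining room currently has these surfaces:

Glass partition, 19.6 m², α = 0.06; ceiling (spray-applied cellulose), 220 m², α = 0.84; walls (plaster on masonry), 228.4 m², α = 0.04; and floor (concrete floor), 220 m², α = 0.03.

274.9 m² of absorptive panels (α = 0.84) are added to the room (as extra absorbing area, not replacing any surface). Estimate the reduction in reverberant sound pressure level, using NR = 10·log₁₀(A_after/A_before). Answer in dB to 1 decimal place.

3.3 dB

Equivalent absorption area: A_before = 19.6·0.06 + 220·0.84 + 228.4·0.04 + 220·0.03 = 201.712 m².
Added absorption = 274.9 × 0.84 = 230.916 sabins.
New total A_after = 432.628 sabins.
Reduction = 10 log₁₀(A_after/A_before) = 10 log₁₀(2.1448) = 3.3 dB.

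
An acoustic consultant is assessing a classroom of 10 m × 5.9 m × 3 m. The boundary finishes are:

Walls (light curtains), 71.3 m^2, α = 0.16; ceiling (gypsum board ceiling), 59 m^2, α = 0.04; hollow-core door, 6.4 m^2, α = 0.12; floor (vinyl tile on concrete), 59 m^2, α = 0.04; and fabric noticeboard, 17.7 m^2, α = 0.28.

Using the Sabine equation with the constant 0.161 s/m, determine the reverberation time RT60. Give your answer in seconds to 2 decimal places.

1.30 s

Equivalent absorption area: A = 71.3*0.16 + 59*0.04 + 6.4*0.12 + 59*0.04 + 17.7*0.28 = 21.852 m^2.
Volume V = 10 × 5.9 × 3 = 177 m³.
RT60 = 0.161 · V / A = 0.161 × 177 / 21.852 = 1.30 s.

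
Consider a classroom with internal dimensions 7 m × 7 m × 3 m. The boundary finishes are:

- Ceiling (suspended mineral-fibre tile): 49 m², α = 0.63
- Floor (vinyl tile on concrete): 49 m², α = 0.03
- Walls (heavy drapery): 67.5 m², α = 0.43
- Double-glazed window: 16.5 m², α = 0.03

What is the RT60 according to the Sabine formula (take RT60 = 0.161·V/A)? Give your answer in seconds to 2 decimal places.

0.38 sec

Total absorption A = 49·0.63 + 49·0.03 + 67.5·0.43 + 16.5·0.03
  = 30.870 + 1.470 + 29.025 + 0.495 = 61.860 m² sabins.
Volume V = 7 × 7 × 3 = 147 m³.
T = 0.161 V/A = 0.161·147/61.860 = 0.38 s.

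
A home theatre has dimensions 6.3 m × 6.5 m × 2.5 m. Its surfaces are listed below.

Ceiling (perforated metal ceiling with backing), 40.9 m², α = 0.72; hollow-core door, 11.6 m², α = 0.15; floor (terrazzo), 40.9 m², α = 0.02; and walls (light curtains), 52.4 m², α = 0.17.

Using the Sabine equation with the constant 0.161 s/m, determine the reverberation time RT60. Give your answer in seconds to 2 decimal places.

Equivalent absorption area: A = 40.9×0.72 + 11.6×0.15 + 40.9×0.02 + 52.4×0.17 = 40.914 m².
V = 6.3·6.5·2.5 = 102.375 m³.
Sabine: RT60 = 0.161 × 102.375 / 40.914 = 0.40 s.

0.40 s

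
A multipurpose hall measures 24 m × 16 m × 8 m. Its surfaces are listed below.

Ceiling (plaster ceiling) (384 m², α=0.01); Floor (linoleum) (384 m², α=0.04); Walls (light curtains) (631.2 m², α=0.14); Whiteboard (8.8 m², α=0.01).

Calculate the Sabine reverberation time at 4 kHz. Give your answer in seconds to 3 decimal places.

Equivalent absorption area: A = 384*0.01 + 384*0.04 + 631.2*0.14 + 8.8*0.01 = 107.656 m².
Room volume: 3072 m³.
RT60 = 0.161 · V / A = 0.161 × 3072 / 107.656 = 4.594 s.

4.594 seconds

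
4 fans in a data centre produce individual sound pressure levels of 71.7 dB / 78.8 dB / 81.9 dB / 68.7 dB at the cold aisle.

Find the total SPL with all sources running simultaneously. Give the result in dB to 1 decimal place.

84.0 dB

Sum in the linear (power) domain: Σ 10^(Lᵢ/10) = 10^(71.7/10) + 10^(78.8/10) + 10^(81.9/10) + 10^(68.7/10) = 2.529e+08.
L_total = 10·log₁₀(2.529e+08) = 84.0 dB.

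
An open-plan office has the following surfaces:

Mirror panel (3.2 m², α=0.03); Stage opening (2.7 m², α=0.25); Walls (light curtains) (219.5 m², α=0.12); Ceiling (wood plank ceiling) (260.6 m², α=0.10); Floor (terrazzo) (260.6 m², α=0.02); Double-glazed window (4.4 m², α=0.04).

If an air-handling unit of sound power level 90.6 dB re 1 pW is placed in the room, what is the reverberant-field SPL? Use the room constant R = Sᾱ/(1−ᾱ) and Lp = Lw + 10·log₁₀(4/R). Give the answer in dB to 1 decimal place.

A = 58.559 sabins; S = 751.0 m².
ᾱ = 0.0780, so room constant R = A/(1−ᾱ) = 63.513 m².
Lp = 90.6 + 10·log₁₀(4/63.513) = 90.6 + (-12.01) = 78.6 dB.

78.6 dB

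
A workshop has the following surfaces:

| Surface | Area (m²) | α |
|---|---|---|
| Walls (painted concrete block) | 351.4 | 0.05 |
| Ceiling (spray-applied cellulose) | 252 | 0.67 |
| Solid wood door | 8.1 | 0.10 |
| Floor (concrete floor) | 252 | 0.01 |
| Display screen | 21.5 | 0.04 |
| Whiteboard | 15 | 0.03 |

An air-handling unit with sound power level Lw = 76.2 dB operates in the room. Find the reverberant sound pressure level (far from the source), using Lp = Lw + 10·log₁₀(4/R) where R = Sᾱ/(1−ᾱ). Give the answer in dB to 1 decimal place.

58.4 dB

Σ(Sᵢαᵢ) = 351.4×0.05 + 252×0.67 + 8.1×0.10 + 252×0.01 + 21.5×0.04 + 15×0.03 = 191.050; total area S = 900.0 m².
ᾱ = 0.2123, so room constant R = A/(1−ᾱ) = 242.542 m².
Lp = 76.2 + 10·log₁₀(4/242.542) = 76.2 + (-17.83) = 58.4 dB.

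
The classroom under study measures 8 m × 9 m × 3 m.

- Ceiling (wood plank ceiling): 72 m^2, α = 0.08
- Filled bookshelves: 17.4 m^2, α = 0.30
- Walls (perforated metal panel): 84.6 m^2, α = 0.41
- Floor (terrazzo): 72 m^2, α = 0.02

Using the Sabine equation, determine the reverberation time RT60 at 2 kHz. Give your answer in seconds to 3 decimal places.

Summing Sᵢαᵢ: 5.760 + 5.220 + 34.686 + 1.440 → A = 47.106 sabins.
V = 8·9·3 = 216 m³.
RT60 = 0.161 · V / A = 0.161 × 216 / 47.106 = 0.738 s.

0.738 seconds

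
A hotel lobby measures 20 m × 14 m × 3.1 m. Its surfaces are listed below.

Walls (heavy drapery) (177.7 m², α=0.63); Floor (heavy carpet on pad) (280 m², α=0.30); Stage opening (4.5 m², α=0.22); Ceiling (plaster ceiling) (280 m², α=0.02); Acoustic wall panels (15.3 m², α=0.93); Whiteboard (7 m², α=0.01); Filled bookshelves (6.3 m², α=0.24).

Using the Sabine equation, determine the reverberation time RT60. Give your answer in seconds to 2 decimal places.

Summing Sᵢαᵢ: 111.951 + 84.000 + 0.990 + 5.600 + 14.229 + 0.070 + 1.512 → A = 218.352 sabins.
V = 20·14·3.1 = 868 m³.
RT60 = 0.161 · V / A = 0.161 × 868 / 218.352 = 0.64 s.

0.64 sec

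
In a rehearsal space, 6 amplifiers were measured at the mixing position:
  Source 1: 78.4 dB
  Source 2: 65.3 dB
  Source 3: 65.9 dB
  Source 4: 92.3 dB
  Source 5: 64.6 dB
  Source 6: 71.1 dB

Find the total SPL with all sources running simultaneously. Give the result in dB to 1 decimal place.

Sum in the linear (power) domain: Σ 10^(Lᵢ/10) = 10^(78.4/10) + 10^(65.3/10) + 10^(65.9/10) + 10^(92.3/10) + 10^(64.6/10) + 10^(71.1/10) = 1.79e+09.
L_total = 10·log₁₀(1.79e+09) = 92.5 dB.

92.5 dB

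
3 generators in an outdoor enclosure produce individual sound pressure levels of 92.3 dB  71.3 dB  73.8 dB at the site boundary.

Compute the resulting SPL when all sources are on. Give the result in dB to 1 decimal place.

92.4 dB

Σ 10^(Lᵢ/10) = 1.736e+09.
Combined level = 10 log₁₀(1.736e+09) = 92.4 dB.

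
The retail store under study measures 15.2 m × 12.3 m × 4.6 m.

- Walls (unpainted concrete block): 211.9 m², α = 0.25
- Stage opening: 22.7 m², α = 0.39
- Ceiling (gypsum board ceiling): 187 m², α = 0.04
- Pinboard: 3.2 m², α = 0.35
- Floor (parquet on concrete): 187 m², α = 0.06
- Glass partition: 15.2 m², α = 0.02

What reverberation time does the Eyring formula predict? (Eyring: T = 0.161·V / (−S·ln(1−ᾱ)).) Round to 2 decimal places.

1.58 s

Total surface area S = 211.9 + 22.7 + 187 + 3.2 + 187 + 15.2 = 627.0 m².
Absorption A = 211.9×0.25 + 22.7×0.39 + 187×0.04 + 3.2×0.35 + 187×0.06 + 15.2×0.02 = 81.952 sabins.
Mean coefficient ᾱ = A/S = 0.1307.
Eyring denominator: −S ln(1−ᾱ) = 87.822.
V = 15.2 × 12.3 × 4.6 = 860.016 m³.
RT60 = 0.161 × 860.016 / 87.822 = 1.58 s.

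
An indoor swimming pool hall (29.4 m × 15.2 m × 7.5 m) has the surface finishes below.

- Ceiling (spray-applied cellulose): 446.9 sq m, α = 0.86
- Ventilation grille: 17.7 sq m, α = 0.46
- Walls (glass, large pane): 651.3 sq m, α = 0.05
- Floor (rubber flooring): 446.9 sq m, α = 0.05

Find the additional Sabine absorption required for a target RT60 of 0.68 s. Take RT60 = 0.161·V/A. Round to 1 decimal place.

346.2 sabins

A₁ = Σ Sᵢαᵢ = 446.9*0.86 + 17.7*0.46 + 651.3*0.05 + 446.9*0.05 = 447.386 sabins.
V = 3351.6 m³. Required absorption A₂ = 0.161 × 3351.6 / 0.68 = 793.541 sabins.
Additional absorption ΔA = 793.541 − 447.386 = 346.2 sabins.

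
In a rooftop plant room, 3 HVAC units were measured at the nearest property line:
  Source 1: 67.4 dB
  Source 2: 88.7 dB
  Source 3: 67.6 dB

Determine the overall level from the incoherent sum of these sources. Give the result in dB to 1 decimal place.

88.8 dB

Σ 10^(Lᵢ/10) = 7.526e+08.
L_total = 10·log₁₀(7.526e+08) = 88.8 dB.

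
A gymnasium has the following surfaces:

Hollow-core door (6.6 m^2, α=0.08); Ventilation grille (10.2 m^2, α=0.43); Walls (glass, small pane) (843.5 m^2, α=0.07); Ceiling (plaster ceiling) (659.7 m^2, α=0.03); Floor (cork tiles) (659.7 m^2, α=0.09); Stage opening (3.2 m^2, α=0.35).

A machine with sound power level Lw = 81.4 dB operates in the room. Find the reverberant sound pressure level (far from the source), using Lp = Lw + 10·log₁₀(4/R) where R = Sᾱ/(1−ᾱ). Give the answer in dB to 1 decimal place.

65.5 dB

A = 144.243 sabins; S = 2182.9 m^2.
ᾱ = 0.0661, so room constant R = A/(1−ᾱ) = 154.452 m^2.
Lp = Lw + 10 log₁₀(4/R) = 81.4 -15.87 = 65.5 dB.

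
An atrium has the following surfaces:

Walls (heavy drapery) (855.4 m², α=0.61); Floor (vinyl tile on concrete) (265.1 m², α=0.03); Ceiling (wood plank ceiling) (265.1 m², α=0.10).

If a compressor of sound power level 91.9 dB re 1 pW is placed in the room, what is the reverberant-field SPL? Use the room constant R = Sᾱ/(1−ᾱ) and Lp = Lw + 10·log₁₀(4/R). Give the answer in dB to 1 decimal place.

68.2 dB

Σ(Sᵢαᵢ) = 855.4×0.61 + 265.1×0.03 + 265.1×0.10 = 556.257; total area S = 1385.6 m².
ᾱ = 556.257/1385.6 = 0.4015; R = Sᾱ/(1−ᾱ) = 556.257/(1−0.4015) = 929.419 m².
Lp = Lw + 10 log₁₀(4/R) = 91.9 -23.66 = 68.2 dB.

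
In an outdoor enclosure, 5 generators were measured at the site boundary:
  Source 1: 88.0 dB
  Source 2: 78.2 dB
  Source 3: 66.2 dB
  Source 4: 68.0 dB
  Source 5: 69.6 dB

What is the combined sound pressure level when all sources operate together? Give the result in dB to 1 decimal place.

88.6 dB

Converting to relative power and adding: 10^(88.0/10) + 10^(78.2/10) + 10^(66.2/10) + 10^(68.0/10) + 10^(69.6/10) = 7.166e+08.
L_total = 10·log₁₀(7.166e+08) = 88.6 dB.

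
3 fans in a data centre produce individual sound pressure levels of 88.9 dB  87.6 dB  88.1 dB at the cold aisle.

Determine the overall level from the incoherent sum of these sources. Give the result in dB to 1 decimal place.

Sum in the linear (power) domain: Σ 10^(Lᵢ/10) = 10^(88.9/10) + 10^(87.6/10) + 10^(88.1/10) = 1.997e+09.
Combined level = 10 log₁₀(1.997e+09) = 93.0 dB.

93.0 dB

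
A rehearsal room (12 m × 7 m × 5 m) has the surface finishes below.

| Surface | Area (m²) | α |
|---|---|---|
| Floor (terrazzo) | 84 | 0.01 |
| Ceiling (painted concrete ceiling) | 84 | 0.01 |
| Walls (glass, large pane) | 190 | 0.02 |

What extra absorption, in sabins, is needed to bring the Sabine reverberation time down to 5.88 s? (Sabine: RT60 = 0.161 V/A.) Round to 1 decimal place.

6.0 sabins

Total absorption A₁ = 84×0.01 + 84×0.01 + 190×0.02
  = 0.840 + 0.840 + 3.800 = 5.480 m² sabins.
V = 420 m³. Required absorption A₂ = 0.161 × 420 / 5.88 = 11.500 sabins.
ΔA = A₂ − A₁ = 11.500 − 5.480 = 6.0 sabins.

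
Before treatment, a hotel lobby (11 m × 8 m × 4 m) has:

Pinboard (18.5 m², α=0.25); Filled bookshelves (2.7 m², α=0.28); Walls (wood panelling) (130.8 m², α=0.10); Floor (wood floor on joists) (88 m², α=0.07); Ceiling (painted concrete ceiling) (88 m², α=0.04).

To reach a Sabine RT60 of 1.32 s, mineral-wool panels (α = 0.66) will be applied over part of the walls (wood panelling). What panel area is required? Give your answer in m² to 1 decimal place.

26.4

Summing Sᵢαᵢ: 4.625 + 0.756 + 13.080 + 6.160 + 3.520 → A₁ = 28.141 sabins.
Required A₂ = 0.161·352/1.32 = 42.933 sabins.
ΔA needed = 42.933 − 28.141 = 14.792 sabins.
Each m² of panel replacing the walls (wood panelling) adds (0.66 − 0.10) = 0.56 sabins.
Area = ΔA/Δα = 14.792/0.56 = 26.4 m².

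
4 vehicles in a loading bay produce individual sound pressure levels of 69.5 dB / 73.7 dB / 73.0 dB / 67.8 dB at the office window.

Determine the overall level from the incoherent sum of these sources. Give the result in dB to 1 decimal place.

77.7 dB

Sum in the linear (power) domain: Σ 10^(Lᵢ/10) = 10^(69.5/10) + 10^(73.7/10) + 10^(73.0/10) + 10^(67.8/10) = 5.833e+07.
Back to dB: 10·log₁₀ Σ = 77.7 dB.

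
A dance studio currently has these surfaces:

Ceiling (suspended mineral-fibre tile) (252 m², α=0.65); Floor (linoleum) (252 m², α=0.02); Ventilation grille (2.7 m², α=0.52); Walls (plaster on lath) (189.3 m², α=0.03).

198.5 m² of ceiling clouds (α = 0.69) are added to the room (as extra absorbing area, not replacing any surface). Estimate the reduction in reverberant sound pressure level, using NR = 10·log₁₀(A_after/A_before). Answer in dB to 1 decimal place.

A_before = Σ Sᵢαᵢ = 252×0.65 + 252×0.02 + 2.7×0.52 + 189.3×0.03 = 175.923 sabins.
Added absorption = 198.5 × 0.69 = 136.965 sabins.
New total A_after = 312.888 sabins.
Reduction = 10 log₁₀(A_after/A_before) = 10 log₁₀(1.7786) = 2.5 dB.

2.5 dB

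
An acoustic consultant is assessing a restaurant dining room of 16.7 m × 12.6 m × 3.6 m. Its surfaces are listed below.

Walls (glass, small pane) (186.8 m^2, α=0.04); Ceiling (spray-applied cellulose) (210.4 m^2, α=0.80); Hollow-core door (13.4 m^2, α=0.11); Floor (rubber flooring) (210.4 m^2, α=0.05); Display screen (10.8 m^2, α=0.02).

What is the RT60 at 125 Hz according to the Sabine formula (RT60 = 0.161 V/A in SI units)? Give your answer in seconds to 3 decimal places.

0.649 s

Summing Sᵢαᵢ: 7.472 + 168.320 + 1.474 + 10.520 + 0.216 → A = 188.002 sabins.
Volume V = 16.7 × 12.6 × 3.6 = 757.512 m³.
RT60 = 0.161 · V / A = 0.161 × 757.512 / 188.002 = 0.649 s.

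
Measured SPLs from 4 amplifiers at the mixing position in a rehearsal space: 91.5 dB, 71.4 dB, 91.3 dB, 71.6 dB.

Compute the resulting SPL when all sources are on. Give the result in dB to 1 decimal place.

Σ 10^(Lᵢ/10) = 2.79e+09.
Combined level = 10 log₁₀(2.79e+09) = 94.5 dB.

94.5 dB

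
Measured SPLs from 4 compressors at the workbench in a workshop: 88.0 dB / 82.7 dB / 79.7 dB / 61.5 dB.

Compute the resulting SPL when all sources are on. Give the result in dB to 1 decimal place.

89.6 dB

Σ 10^(Lᵢ/10) = 9.119e+08.
Combined level = 10 log₁₀(9.119e+08) = 89.6 dB.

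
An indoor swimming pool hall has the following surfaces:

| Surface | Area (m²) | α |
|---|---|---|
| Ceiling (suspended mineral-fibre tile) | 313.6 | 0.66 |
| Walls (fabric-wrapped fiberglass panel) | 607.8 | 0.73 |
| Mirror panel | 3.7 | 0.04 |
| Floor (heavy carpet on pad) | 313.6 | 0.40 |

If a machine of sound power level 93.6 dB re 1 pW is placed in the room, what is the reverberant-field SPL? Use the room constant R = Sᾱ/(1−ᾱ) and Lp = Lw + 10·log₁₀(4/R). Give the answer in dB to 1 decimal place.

66.4 dB

Σ(Sᵢαᵢ) = 313.6·0.66 + 607.8·0.73 + 3.7·0.04 + 313.6·0.40 = 776.258; total area S = 1238.7 m².
ᾱ = 776.258/1238.7 = 0.6267; R = Sᾱ/(1−ᾱ) = 776.258/(1−0.6267) = 2079.448 m².
Lp = Lw + 10 log₁₀(4/R) = 93.6 -27.16 = 66.4 dB.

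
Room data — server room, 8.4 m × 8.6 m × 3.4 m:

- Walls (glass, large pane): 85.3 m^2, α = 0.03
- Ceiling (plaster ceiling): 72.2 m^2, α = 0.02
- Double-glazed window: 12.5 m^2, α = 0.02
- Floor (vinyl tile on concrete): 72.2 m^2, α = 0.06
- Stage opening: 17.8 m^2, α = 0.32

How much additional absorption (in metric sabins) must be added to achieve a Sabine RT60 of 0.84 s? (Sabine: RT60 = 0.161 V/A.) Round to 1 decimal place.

32.8 sabins

Summing Sᵢαᵢ: 2.559 + 1.444 + 0.250 + 4.332 + 5.696 → A₁ = 14.281 sabins.
Target A₂ = 0.161·245.616/0.84 = 47.076 sabins (V = 245.616 m³).
Shortfall: 47.076 − 14.281 = 32.8 sabins.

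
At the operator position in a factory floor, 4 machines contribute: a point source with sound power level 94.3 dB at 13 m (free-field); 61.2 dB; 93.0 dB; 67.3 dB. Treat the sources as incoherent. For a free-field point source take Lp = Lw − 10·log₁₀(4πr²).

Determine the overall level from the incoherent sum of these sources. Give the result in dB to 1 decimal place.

Source at 13 m: Lp = 94.3 − 10·log₁₀(4π·13²) = 94.3 − 10·log₁₀(2123.717) = 61.0 dB.
Converting to relative power and adding: 10^(61.0/10) + 10^(61.2/10) + 10^(93.0/10) + 10^(67.3/10) = 2.003e+09.
Combined level = 10 log₁₀(2.003e+09) = 93.0 dB.

93.0 dB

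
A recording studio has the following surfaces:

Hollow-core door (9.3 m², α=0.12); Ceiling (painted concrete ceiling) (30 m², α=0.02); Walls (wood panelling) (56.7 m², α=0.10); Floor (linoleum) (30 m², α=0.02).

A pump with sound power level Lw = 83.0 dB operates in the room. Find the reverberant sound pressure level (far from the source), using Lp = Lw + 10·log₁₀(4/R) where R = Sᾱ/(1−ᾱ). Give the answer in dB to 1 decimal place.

Σ(Sᵢαᵢ) = 9.3×0.12 + 30×0.02 + 56.7×0.10 + 30×0.02 = 7.986; total area S = 126.0 m².
ᾱ = 7.986/126.0 = 0.0634; R = Sᾱ/(1−ᾱ) = 7.986/(1−0.0634) = 8.527 m².
Lp = 83.0 + 10·log₁₀(4/8.527) = 83.0 + (-3.29) = 79.7 dB.

79.7 dB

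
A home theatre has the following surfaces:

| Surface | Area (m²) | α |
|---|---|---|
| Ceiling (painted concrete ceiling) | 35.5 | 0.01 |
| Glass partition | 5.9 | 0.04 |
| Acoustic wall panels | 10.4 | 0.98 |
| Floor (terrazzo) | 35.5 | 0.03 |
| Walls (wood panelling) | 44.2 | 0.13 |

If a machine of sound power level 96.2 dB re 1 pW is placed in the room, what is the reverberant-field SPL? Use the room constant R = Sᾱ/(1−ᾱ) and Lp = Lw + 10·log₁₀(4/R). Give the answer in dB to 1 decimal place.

89.1 dB

Σ(Sᵢαᵢ) = 35.5·0.01 + 5.9·0.04 + 10.4·0.98 + 35.5·0.03 + 44.2·0.13 = 17.594; total area S = 131.5 m².
ᾱ = 0.1338, so room constant R = A/(1−ᾱ) = 20.312 m².
Lp = Lw + 10 log₁₀(4/R) = 96.2 -7.06 = 89.1 dB.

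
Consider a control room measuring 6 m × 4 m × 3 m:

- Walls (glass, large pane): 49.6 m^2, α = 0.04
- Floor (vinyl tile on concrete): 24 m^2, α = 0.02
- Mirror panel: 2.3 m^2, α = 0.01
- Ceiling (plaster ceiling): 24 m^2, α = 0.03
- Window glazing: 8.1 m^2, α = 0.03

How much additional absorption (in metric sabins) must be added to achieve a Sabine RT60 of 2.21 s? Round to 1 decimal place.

1.8 sabins

A₁ = Σ Sᵢαᵢ = 49.6·0.04 + 24·0.02 + 2.3·0.01 + 24·0.03 + 8.1·0.03 = 3.450 sabins.
Target A₂ = 0.161·72/2.21 = 5.245 sabins (V = 72 m³).
Additional absorption ΔA = 5.245 − 3.450 = 1.8 sabins.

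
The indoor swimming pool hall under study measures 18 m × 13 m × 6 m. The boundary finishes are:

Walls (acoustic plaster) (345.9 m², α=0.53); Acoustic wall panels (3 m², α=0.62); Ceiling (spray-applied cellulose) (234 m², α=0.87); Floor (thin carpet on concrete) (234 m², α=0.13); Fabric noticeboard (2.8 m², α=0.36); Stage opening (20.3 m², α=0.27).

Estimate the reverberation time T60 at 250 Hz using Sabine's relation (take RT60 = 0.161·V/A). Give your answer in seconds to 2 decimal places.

0.53 s

A = Σ Sᵢαᵢ = 345.9×0.53 + 3×0.62 + 234×0.87 + 234×0.13 + 2.8×0.36 + 20.3×0.27 = 425.676 sabins.
Room volume: 1404 m³.
T = 0.161 V/A = 0.161·1404/425.676 = 0.53 s.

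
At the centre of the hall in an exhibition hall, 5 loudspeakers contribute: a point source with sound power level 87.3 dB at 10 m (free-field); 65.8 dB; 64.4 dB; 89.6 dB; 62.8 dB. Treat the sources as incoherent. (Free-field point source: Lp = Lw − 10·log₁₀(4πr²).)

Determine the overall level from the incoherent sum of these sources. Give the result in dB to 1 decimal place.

89.6 dB

Source at 10 m: Lp = 87.3 − 10·log₁₀(4π·10²) = 87.3 − 10·log₁₀(1256.637) = 56.3 dB.
Sum in the linear (power) domain: Σ 10^(Lᵢ/10) = 10^(56.3/10) + 10^(65.8/10) + 10^(64.4/10) + 10^(89.6/10) + 10^(62.8/10) = 9.209e+08.
Back to dB: 10·log₁₀ Σ = 89.6 dB.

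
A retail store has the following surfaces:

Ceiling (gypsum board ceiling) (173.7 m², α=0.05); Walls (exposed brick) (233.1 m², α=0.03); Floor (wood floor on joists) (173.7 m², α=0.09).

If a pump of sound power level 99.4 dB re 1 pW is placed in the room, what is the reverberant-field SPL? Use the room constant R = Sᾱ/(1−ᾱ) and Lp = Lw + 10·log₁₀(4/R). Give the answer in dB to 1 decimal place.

90.2 dB

Σ(Sᵢαᵢ) = 173.7·0.05 + 233.1·0.03 + 173.7·0.09 = 31.311; total area S = 580.5 m².
ᾱ = 0.0539, so room constant R = A/(1−ᾱ) = 33.095 m².
Lp = Lw + 10 log₁₀(4/R) = 99.4 -9.18 = 90.2 dB.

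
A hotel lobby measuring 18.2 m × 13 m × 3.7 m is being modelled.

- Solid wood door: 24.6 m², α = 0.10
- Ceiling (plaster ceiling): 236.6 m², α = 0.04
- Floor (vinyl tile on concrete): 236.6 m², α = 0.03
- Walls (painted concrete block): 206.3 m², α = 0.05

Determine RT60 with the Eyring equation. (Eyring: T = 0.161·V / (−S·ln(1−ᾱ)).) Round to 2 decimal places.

4.70 s

S = Σ Sᵢ = 704.1 m².
Absorption A = 24.6·0.10 + 236.6·0.04 + 236.6·0.03 + 206.3·0.05 = 29.337 sabins.
ᾱ = 29.337 / 704.1 = 0.0417.
−S·ln(1−ᾱ) = −704.1 × ln(1 − 0.0417) = 29.991.
V = 18.2 × 13 × 3.7 = 875.42 m³.
RT60 = 0.161 × 875.42 / 29.991 = 4.70 s.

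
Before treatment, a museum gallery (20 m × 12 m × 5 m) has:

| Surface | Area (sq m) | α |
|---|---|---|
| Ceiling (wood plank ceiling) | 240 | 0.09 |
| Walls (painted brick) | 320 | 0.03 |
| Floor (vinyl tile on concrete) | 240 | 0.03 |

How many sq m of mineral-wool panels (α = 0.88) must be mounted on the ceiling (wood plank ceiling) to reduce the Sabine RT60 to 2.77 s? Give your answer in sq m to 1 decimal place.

Total absorption A₁ = 240*0.09 + 320*0.03 + 240*0.03
  = 21.600 + 9.600 + 7.200 = 38.400 sq m sabins.
V = 1200 m³. Target absorption A₂ = 0.161 × 1200 / 2.77 = 69.747 sabins.
Absorption to add: 69.747 − 38.400 = 31.347 sabins.
Each sq m of panel replacing the ceiling (wood plank ceiling) adds (0.88 − 0.09) = 0.79 sabins.
Area = ΔA/Δα = 31.347/0.79 = 39.7 sq m.

39.7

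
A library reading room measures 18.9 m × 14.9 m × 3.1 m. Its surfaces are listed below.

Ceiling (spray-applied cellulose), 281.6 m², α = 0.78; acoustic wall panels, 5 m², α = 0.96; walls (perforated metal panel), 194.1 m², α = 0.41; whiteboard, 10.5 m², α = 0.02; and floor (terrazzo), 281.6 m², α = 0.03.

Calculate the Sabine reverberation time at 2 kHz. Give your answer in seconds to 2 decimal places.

Equivalent absorption area: A = 281.6·0.78 + 5·0.96 + 194.1·0.41 + 10.5·0.02 + 281.6·0.03 = 312.687 m².
V = 18.9·14.9·3.1 = 872.991 m³.
T = 0.161 V/A = 0.161·872.991/312.687 = 0.45 s.

0.45 seconds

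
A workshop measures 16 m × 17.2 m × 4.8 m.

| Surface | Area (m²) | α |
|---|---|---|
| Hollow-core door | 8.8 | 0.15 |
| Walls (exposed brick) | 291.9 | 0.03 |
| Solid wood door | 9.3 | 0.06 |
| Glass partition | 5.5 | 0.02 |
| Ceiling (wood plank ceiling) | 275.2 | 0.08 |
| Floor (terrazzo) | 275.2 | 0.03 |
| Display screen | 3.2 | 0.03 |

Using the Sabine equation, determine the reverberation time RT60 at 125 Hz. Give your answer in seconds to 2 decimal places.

Summing Sᵢαᵢ: 1.320 + 8.757 + 0.558 + 0.110 + 22.016 + 8.256 + 0.096 → A = 41.113 sabins.
Room volume: 1320.96 m³.
Sabine: RT60 = 0.161 × 1320.96 / 41.113 = 5.17 s.

5.17 s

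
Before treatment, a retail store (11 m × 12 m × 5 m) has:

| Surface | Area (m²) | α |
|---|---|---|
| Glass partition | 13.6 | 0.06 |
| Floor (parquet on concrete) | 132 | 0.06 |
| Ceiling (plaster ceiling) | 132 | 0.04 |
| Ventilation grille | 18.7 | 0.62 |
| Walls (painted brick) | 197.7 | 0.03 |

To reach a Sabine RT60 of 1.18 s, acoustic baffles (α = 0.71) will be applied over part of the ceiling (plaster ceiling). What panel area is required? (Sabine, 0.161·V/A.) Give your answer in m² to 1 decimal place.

Total absorption A₁ = 13.6×0.06 + 132×0.06 + 132×0.04 + 18.7×0.62 + 197.7×0.03
  = 0.816 + 7.920 + 5.280 + 11.594 + 5.931 = 31.541 m² sabins.
V = 660 m³. Target absorption A₂ = 0.161 × 660 / 1.18 = 90.051 sabins.
Absorption to add: 90.051 − 31.541 = 58.510 sabins.
Net gain per m²: Δα = 0.71 − 0.04 = 0.67.
Panel area = 58.510 / 0.67 = 87.3 m².

87.3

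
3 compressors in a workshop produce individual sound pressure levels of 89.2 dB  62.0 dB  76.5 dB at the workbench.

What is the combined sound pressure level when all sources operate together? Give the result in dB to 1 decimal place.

89.4 dB

Converting to relative power and adding: 10^(89.2/10) + 10^(62.0/10) + 10^(76.5/10) = 8.78e+08.
Combined level = 10 log₁₀(8.78e+08) = 89.4 dB.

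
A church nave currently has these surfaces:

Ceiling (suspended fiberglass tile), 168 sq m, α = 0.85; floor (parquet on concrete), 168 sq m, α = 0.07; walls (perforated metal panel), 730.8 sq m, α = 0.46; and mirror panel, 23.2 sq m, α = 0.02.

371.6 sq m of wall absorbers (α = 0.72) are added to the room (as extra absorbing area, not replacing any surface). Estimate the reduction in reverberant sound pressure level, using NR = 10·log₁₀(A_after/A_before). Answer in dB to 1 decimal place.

1.9 dB

Summing Sᵢαᵢ: 142.800 + 11.760 + 336.168 + 0.464 → A_before = 491.192 sabins.
Treatment contributes 371.6·0.72 = 267.552 sabins.
A_after = 491.192 + 267.552 = 758.744 sabins.
NR = 10·log₁₀(758.744/491.192) = 1.9 dB.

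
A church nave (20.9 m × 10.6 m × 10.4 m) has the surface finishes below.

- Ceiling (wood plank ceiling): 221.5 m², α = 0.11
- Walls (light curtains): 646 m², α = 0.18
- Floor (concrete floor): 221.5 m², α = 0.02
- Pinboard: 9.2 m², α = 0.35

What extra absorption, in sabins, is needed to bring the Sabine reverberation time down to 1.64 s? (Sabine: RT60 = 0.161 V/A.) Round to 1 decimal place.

Total absorption A₁ = 221.5×0.11 + 646×0.18 + 221.5×0.02 + 9.2×0.35
  = 24.365 + 116.280 + 4.430 + 3.220 = 148.295 m² sabins.
Target A₂ = 0.161·2304.016/1.64 = 226.187 sabins (V = 2304.016 m³).
Additional absorption ΔA = 226.187 − 148.295 = 77.9 sabins.

77.9 sabins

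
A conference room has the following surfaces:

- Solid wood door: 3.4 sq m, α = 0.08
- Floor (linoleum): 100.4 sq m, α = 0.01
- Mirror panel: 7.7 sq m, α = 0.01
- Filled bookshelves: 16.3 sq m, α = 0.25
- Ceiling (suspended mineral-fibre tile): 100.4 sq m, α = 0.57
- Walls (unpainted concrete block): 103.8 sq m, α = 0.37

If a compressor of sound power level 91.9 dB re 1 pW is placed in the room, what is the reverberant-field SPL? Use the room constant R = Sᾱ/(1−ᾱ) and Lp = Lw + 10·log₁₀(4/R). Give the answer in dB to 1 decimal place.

76.3 dB

A = 101.062 sabins; S = 332.0 sq m.
ᾱ = 0.3044, so room constant R = A/(1−ᾱ) = 145.288 sq m.
Lp = Lw + 10 log₁₀(4/R) = 91.9 -15.60 = 76.3 dB.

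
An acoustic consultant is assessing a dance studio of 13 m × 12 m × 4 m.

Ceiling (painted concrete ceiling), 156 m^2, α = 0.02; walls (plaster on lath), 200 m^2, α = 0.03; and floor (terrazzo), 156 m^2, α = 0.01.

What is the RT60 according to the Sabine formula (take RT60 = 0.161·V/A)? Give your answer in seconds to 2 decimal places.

9.41 sec

Equivalent absorption area: A = 156*0.02 + 200*0.03 + 156*0.01 = 10.680 m^2.
V = 13·12·4 = 624 m³.
RT60 = 0.161 · V / A = 0.161 × 624 / 10.680 = 9.41 s.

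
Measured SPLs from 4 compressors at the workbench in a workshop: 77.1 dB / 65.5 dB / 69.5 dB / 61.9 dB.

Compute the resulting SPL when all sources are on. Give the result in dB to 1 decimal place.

78.1 dB

Σ 10^(Lᵢ/10) = 6.53e+07.
Back to dB: 10·log₁₀ Σ = 78.1 dB.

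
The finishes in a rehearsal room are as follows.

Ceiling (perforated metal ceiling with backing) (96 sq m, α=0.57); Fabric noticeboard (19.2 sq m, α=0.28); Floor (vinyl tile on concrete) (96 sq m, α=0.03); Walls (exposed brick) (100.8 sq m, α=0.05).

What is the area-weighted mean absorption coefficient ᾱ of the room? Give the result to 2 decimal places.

0.22

S = Σ Sᵢ = 96 + 19.2 + 96 + 100.8 = 312.0 sq m.
A = 96·0.57 + 19.2·0.28 + 96·0.03 + 100.8·0.05 = 68.016 sabins.
ᾱ = 68.016 / 312.0 = 0.22.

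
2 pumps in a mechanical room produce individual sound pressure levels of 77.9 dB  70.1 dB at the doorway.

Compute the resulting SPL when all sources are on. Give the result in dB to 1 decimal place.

Σ 10^(Lᵢ/10) = 7.189e+07.
L_total = 10·log₁₀(7.189e+07) = 78.6 dB.

78.6 dB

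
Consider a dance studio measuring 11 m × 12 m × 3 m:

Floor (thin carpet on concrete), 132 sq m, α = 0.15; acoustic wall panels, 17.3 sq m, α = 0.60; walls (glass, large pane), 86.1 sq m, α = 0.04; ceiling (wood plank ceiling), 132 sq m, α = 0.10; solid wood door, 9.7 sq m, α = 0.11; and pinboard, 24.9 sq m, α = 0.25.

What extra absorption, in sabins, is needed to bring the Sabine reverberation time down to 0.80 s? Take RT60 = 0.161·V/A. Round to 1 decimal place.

25.6 sabins

A₁ = Σ Sᵢαᵢ = 132·0.15 + 17.3·0.60 + 86.1·0.04 + 132·0.10 + 9.7·0.11 + 24.9·0.25 = 54.116 sabins.
V = 396 m³. Required absorption A₂ = 0.161 × 396 / 0.80 = 79.695 sabins.
ΔA = A₂ − A₁ = 79.695 − 54.116 = 25.6 sabins.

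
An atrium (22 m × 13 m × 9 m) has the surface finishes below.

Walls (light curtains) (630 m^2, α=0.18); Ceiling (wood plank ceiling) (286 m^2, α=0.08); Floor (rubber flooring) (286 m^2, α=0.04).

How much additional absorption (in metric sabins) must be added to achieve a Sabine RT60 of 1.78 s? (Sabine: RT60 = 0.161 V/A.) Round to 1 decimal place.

85.1 sabins

Equivalent absorption area: A₁ = 630*0.18 + 286*0.08 + 286*0.04 = 147.720 m^2.
V = 2574 m³. Required absorption A₂ = 0.161 × 2574 / 1.78 = 232.817 sabins.
Shortfall: 232.817 − 147.720 = 85.1 sabins.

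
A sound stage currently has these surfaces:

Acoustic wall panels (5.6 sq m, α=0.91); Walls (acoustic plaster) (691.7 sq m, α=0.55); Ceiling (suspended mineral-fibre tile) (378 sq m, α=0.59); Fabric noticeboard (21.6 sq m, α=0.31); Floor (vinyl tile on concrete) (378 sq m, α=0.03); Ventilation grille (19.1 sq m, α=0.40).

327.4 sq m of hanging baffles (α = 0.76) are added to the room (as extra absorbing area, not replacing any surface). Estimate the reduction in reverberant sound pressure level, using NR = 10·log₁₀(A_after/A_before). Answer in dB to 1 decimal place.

1.4 dB

Equivalent absorption area: A_before = 5.6*0.91 + 691.7*0.55 + 378*0.59 + 21.6*0.31 + 378*0.03 + 19.1*0.40 = 634.227 sq m.
Treatment contributes 327.4·0.76 = 248.824 sabins.
A_after = 634.227 + 248.824 = 883.051 sabins.
NR = 10·log₁₀(883.051/634.227) = 1.4 dB.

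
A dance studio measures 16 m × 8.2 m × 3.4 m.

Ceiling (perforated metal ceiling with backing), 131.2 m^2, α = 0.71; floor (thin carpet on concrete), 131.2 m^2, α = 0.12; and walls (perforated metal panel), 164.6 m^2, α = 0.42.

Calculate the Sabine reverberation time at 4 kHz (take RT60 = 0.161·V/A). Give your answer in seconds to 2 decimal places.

A = Σ Sᵢαᵢ = 131.2×0.71 + 131.2×0.12 + 164.6×0.42 = 178.028 sabins.
V = 16·8.2·3.4 = 446.08 m³.
T = 0.161 V/A = 0.161·446.08/178.028 = 0.40 s.

0.40 seconds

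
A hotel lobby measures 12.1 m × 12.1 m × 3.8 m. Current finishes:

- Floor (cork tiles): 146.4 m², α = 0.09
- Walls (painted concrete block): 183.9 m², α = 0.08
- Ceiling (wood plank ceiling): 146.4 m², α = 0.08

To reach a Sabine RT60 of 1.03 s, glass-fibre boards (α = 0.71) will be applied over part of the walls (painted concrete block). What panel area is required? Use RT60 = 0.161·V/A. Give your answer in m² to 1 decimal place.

75.2

Total absorption A₁ = 146.4·0.09 + 183.9·0.08 + 146.4·0.08
  = 13.176 + 14.712 + 11.712 = 39.600 m² sabins.
Required A₂ = 0.161·556.358/1.03 = 86.965 sabins.
ΔA needed = 86.965 − 39.600 = 47.365 sabins.
Each m² of panel replacing the walls (painted concrete block) adds (0.71 − 0.08) = 0.63 sabins.
Area = ΔA/Δα = 47.365/0.63 = 75.2 m².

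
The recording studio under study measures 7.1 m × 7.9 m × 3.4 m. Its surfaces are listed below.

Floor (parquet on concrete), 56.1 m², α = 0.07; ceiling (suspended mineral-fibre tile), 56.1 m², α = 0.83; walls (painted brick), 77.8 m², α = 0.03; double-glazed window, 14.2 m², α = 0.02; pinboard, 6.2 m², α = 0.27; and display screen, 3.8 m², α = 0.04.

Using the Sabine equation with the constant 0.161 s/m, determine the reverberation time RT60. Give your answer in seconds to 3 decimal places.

Equivalent absorption area: A = 56.1×0.07 + 56.1×0.83 + 77.8×0.03 + 14.2×0.02 + 6.2×0.27 + 3.8×0.04 = 54.934 m².
Room volume: 190.706 m³.
Sabine: RT60 = 0.161 × 190.706 / 54.934 = 0.559 s.

0.559 s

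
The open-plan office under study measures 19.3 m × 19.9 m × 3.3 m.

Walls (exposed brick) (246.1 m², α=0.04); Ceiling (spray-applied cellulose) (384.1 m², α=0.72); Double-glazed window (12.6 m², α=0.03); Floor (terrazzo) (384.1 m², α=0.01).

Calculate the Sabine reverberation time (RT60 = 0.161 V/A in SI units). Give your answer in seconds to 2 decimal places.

Equivalent absorption area: A = 246.1*0.04 + 384.1*0.72 + 12.6*0.03 + 384.1*0.01 = 290.615 m².
Room volume: 1267.431 m³.
Sabine: RT60 = 0.161 × 1267.431 / 290.615 = 0.70 s.

0.70 s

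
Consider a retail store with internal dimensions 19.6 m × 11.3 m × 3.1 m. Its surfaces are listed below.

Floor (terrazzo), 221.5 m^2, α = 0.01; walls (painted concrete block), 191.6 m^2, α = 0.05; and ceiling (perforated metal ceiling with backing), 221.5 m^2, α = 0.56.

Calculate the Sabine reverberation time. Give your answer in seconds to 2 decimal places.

Summing Sᵢαᵢ: 2.215 + 9.580 + 124.040 → A = 135.835 sabins.
Volume V = 19.6 × 11.3 × 3.1 = 686.588 m³.
Sabine: RT60 = 0.161 × 686.588 / 135.835 = 0.81 s.

0.81 seconds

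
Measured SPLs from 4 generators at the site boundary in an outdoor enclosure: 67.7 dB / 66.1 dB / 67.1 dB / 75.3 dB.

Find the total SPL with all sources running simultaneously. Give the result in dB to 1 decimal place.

76.9 dB

Σ 10^(Lᵢ/10) = 4.898e+07.
Combined level = 10 log₁₀(4.898e+07) = 76.9 dB.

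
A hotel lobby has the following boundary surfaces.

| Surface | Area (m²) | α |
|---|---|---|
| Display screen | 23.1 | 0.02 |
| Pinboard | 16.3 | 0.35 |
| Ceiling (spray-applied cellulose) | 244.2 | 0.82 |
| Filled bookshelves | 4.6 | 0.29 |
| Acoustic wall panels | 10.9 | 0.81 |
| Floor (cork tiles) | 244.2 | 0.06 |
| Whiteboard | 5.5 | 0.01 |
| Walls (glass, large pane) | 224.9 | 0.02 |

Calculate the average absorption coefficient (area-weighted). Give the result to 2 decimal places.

S = Σ Sᵢ = 23.1 + 16.3 + 244.2 + 4.6 + 10.9 + 244.2 + 5.5 + 224.9 = 773.7 m².
Weighted sum Σ Sα = 235.779.
ᾱ = 235.779 / 773.7 = 0.30.

0.30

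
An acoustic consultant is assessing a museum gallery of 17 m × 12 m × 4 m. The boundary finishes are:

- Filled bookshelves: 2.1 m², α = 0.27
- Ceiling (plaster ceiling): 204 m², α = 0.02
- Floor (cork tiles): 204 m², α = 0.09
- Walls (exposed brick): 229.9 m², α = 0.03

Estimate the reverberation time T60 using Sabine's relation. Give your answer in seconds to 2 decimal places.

4.39 s

Total absorption A = 2.1×0.27 + 204×0.02 + 204×0.09 + 229.9×0.03
  = 0.567 + 4.080 + 18.360 + 6.897 = 29.904 m² sabins.
V = 17·12·4 = 816 m³.
Sabine: RT60 = 0.161 × 816 / 29.904 = 4.39 s.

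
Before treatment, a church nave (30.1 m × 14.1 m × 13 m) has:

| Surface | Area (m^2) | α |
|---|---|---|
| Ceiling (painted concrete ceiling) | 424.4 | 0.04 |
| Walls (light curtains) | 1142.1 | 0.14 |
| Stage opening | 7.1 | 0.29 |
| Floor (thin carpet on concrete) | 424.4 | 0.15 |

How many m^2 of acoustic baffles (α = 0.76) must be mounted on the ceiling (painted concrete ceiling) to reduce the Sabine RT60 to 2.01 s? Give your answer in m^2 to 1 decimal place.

276.9

Equivalent absorption area: A₁ = 424.4·0.04 + 1142.1·0.14 + 7.1·0.29 + 424.4·0.15 = 242.589 m^2.
V = 5517.33 m³. Target absorption A₂ = 0.161 × 5517.33 / 2.01 = 441.935 sabins.
Absorption to add: 441.935 − 242.589 = 199.346 sabins.
Net gain per m^2: Δα = 0.76 − 0.04 = 0.72.
Area = ΔA/Δα = 199.346/0.72 = 276.9 m^2.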